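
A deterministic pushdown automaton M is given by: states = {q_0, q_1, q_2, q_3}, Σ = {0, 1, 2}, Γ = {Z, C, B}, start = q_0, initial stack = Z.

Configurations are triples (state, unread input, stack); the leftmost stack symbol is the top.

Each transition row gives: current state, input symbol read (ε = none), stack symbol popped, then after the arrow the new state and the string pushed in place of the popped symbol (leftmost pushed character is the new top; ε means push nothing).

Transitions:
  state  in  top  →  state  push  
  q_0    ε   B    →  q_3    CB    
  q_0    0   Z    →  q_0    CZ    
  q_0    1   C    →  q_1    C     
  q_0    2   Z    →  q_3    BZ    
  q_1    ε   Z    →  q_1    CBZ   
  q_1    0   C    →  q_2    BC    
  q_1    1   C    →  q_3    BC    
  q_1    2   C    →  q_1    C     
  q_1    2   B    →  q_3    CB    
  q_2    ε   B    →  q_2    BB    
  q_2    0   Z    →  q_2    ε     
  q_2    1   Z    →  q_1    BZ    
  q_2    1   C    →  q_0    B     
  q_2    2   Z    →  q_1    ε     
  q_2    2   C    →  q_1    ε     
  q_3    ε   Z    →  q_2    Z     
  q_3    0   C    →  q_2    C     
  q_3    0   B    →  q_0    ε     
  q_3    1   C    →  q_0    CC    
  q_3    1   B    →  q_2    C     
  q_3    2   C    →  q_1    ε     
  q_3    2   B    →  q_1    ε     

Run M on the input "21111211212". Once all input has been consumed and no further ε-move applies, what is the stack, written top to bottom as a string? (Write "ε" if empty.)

(q_0, 21111211212, Z)
  read 2, top Z: go to q_3, push BZ → (q_3, 1111211212, BZ)
  read 1, top B: go to q_2, push C → (q_2, 111211212, CZ)
  read 1, top C: go to q_0, push B → (q_0, 11211212, BZ)
  ε-move, top B: go to q_3, push CB → (q_3, 11211212, CBZ)
  read 1, top C: go to q_0, push CC → (q_0, 1211212, CCBZ)
  read 1, top C: go to q_1, push C → (q_1, 211212, CCBZ)
  read 2, top C: go to q_1, push C → (q_1, 11212, CCBZ)
  read 1, top C: go to q_3, push BC → (q_3, 1212, BCCBZ)
  read 1, top B: go to q_2, push C → (q_2, 212, CCCBZ)
  read 2, top C: go to q_1, push ε → (q_1, 12, CCBZ)
  read 1, top C: go to q_3, push BC → (q_3, 2, BCCBZ)
  read 2, top B: go to q_1, push ε → (q_1, ε, CCBZ)
All input consumed in state q_1 with stack CCBZ.

CCBZ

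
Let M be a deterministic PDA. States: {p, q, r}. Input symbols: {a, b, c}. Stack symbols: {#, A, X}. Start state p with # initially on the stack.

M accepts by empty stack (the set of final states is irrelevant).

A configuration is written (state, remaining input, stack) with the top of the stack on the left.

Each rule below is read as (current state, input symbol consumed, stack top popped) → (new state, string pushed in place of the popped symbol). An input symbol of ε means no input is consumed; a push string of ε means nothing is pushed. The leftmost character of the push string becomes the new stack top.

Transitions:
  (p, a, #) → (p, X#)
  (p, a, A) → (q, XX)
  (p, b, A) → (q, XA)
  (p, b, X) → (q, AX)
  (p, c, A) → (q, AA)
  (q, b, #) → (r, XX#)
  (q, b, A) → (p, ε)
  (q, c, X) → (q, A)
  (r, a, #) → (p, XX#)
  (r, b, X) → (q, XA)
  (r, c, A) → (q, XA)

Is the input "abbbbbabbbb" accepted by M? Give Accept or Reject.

Reject

(p, abbbbbabbbb, #)
  read a, top #: go to p, push X# → (p, bbbbbabbbb, X#)
  read b, top X: go to q, push AX → (q, bbbbabbbb, AX#)
  read b, top A: go to p, push ε → (p, bbbabbbb, X#)
  read b, top X: go to q, push AX → (q, bbabbbb, AX#)
  read b, top A: go to p, push ε → (p, babbbb, X#)
  read b, top X: go to q, push AX → (q, abbbb, AX#)
No transition applies at (q, abbbb, AX#); input not fully consumed.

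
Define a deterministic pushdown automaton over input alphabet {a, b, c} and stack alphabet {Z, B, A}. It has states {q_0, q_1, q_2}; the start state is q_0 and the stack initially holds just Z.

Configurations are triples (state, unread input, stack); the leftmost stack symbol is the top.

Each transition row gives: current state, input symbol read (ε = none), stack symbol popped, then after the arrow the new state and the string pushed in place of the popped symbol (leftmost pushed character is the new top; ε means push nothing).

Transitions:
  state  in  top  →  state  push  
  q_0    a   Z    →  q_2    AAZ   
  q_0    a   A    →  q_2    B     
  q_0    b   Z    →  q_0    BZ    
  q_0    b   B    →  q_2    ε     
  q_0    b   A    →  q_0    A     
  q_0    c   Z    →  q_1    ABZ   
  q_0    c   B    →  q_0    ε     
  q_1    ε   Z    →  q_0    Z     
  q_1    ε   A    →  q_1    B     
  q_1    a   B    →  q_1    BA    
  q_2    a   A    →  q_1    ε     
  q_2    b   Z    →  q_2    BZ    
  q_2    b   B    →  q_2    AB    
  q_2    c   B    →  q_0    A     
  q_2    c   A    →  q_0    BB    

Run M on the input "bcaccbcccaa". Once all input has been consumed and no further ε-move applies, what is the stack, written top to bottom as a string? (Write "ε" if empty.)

(q_0, bcaccbcccaa, Z) ⊢ (q_0, caccbcccaa, BZ) ⊢ (q_0, accbcccaa, Z) ⊢ (q_2, ccbcccaa, AAZ) ⊢ (q_0, cbcccaa, BBAZ) ⊢ (q_0, bcccaa, BAZ) ⊢ (q_2, cccaa, AZ) ⊢ (q_0, ccaa, BBZ) ⊢ (q_0, caa, BZ) ⊢ (q_0, aa, Z) ⊢ (q_2, a, AAZ) ⊢ (q_1, ε, AZ) ⊢ (q_1, ε, BZ)
All input consumed in state q_1 with stack BZ.

BZ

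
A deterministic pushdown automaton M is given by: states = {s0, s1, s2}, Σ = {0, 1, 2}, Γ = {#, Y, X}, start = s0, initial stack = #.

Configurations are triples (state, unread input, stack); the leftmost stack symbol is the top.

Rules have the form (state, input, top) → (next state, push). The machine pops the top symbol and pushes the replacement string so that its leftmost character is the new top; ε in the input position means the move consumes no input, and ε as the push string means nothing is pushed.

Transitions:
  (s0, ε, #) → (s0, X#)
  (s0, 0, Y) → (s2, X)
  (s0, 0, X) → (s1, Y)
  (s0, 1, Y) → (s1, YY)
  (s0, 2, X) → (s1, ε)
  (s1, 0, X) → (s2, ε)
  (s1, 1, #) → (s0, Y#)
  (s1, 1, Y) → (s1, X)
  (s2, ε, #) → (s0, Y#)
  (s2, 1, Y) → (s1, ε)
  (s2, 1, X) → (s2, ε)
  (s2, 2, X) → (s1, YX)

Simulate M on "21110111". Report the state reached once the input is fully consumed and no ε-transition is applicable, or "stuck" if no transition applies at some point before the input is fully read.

(s0, 21110111, #)
  ε-move, top #: go to s0, push X# → (s0, 21110111, X#)
  read 2, top X: go to s1, push ε → (s1, 1110111, #)
  read 1, top #: go to s0, push Y# → (s0, 110111, Y#)
  read 1, top Y: go to s1, push YY → (s1, 10111, YY#)
  read 1, top Y: go to s1, push X → (s1, 0111, XY#)
  read 0, top X: go to s2, push ε → (s2, 111, Y#)
  read 1, top Y: go to s1, push ε → (s1, 11, #)
  read 1, top #: go to s0, push Y# → (s0, 1, Y#)
  read 1, top Y: go to s1, push YY → (s1, ε, YY#)
All input consumed; M is in state s1.

s1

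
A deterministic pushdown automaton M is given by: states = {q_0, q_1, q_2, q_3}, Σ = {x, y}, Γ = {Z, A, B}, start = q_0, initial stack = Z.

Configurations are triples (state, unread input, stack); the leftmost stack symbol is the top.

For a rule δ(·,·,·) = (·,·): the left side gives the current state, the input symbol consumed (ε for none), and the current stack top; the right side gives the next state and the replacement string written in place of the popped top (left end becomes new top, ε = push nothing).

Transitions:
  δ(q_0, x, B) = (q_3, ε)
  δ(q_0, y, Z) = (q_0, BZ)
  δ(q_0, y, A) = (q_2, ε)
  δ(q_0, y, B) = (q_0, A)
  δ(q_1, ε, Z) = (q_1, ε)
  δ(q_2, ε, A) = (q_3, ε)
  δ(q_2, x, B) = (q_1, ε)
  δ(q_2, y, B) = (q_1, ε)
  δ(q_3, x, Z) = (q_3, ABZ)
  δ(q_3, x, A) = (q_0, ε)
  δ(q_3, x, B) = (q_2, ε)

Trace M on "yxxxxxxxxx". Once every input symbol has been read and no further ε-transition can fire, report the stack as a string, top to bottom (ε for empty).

BZ

(q_0, yxxxxxxxxx, Z)
  read y, top Z: go to q_0, push BZ → (q_0, xxxxxxxxx, BZ)
  read x, top B: go to q_3, push ε → (q_3, xxxxxxxx, Z)
  read x, top Z: go to q_3, push ABZ → (q_3, xxxxxxx, ABZ)
  read x, top A: go to q_0, push ε → (q_0, xxxxxx, BZ)
  read x, top B: go to q_3, push ε → (q_3, xxxxx, Z)
  read x, top Z: go to q_3, push ABZ → (q_3, xxxx, ABZ)
  read x, top A: go to q_0, push ε → (q_0, xxx, BZ)
  read x, top B: go to q_3, push ε → (q_3, xx, Z)
  read x, top Z: go to q_3, push ABZ → (q_3, x, ABZ)
  read x, top A: go to q_0, push ε → (q_0, ε, BZ)
All input consumed in state q_0 with stack BZ.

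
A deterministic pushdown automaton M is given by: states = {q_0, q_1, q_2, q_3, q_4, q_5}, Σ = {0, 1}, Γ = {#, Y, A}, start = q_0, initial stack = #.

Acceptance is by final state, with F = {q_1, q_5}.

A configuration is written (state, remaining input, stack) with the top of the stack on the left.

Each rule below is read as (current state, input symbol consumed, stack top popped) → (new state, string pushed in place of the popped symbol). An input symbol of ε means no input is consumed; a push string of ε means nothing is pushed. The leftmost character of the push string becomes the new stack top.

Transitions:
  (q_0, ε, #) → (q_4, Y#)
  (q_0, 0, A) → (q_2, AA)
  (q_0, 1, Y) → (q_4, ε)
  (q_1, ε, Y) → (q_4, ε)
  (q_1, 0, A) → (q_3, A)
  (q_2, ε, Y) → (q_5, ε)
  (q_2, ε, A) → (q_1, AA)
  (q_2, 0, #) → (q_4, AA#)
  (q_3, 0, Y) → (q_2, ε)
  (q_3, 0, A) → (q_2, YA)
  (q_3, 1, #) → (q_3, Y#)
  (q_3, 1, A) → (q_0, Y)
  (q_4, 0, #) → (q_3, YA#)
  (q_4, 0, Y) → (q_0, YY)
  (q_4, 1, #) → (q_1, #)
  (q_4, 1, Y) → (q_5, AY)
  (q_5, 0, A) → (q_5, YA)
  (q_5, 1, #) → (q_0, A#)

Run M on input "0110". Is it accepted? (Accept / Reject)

Accept

(q_0, 0110, #) ⊢ (q_4, 0110, Y#) ⊢ (q_0, 110, YY#) ⊢ (q_4, 10, Y#) ⊢ (q_5, 0, AY#) ⊢ (q_5, ε, YAY#)
All input consumed; state q_5 ∈ F.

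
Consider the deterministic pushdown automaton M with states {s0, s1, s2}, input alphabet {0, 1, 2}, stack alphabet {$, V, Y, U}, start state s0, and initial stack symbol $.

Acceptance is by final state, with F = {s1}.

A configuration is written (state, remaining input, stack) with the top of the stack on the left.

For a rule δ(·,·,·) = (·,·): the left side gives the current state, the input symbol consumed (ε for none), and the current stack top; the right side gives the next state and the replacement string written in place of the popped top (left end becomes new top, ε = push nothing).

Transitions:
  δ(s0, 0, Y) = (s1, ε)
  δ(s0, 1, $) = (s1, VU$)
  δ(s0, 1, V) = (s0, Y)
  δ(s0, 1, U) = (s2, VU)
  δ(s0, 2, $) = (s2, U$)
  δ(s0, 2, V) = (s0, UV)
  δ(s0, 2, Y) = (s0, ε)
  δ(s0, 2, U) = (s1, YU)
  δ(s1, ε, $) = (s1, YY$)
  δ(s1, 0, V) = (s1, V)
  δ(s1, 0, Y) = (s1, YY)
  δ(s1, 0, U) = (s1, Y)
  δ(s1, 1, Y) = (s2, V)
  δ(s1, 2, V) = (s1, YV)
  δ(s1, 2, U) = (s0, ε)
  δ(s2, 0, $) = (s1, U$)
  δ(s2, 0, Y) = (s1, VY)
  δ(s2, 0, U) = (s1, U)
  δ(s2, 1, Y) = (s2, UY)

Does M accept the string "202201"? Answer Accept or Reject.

(s0, 202201, $)
  read 2, top $: go to s2, push U$ → (s2, 02201, U$)
  read 0, top U: go to s1, push U → (s1, 2201, U$)
  read 2, top U: go to s0, push ε → (s0, 201, $)
  read 2, top $: go to s2, push U$ → (s2, 01, U$)
  read 0, top U: go to s1, push U → (s1, 1, U$)
No transition applies at (s1, 1, U$); input not fully consumed.

Reject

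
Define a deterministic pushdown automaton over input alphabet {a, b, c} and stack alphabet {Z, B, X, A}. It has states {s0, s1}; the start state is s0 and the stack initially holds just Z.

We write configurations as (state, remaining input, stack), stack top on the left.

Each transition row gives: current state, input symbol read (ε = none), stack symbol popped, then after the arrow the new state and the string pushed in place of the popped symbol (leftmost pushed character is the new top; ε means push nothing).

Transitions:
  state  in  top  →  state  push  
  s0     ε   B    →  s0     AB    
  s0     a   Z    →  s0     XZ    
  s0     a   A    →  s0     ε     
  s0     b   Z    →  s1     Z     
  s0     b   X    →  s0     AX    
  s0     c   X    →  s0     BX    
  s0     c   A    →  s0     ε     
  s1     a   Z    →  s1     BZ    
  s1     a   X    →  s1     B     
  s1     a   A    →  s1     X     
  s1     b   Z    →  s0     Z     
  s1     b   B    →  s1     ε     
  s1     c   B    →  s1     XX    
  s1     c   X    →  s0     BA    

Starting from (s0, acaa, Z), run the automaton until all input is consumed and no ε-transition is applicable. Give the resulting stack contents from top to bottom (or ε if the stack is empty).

ABXZ

(s0, acaa, Z)
  read a, top Z: go to s0, push XZ → (s0, caa, XZ)
  read c, top X: go to s0, push BX → (s0, aa, BXZ)
  ε-move, top B: go to s0, push AB → (s0, aa, ABXZ)
  read a, top A: go to s0, push ε → (s0, a, BXZ)
  ε-move, top B: go to s0, push AB → (s0, a, ABXZ)
  read a, top A: go to s0, push ε → (s0, ε, BXZ)
  ε-move, top B: go to s0, push AB → (s0, ε, ABXZ)
All input consumed in state s0 with stack ABXZ.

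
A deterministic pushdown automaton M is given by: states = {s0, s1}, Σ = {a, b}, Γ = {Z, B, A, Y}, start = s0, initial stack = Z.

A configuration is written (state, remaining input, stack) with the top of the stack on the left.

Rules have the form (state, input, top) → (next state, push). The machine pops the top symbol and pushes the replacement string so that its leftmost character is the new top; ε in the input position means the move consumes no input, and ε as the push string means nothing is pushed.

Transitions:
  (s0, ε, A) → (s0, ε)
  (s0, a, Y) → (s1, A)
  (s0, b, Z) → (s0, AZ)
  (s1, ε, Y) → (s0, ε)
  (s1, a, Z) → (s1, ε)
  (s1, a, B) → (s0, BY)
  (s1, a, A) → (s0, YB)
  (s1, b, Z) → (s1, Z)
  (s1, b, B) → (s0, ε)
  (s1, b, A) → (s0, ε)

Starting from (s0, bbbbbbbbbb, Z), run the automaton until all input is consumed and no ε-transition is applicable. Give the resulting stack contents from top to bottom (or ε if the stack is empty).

Z

(s0, bbbbbbbbbb, Z)
  read b, top Z: go to s0, push AZ → (s0, bbbbbbbbb, AZ)
  ε-move, top A: go to s0, push ε → (s0, bbbbbbbbb, Z)
  read b, top Z: go to s0, push AZ → (s0, bbbbbbbb, AZ)
  ε-move, top A: go to s0, push ε → (s0, bbbbbbbb, Z)
  read b, top Z: go to s0, push AZ → (s0, bbbbbbb, AZ)
  ε-move, top A: go to s0, push ε → (s0, bbbbbbb, Z)
  read b, top Z: go to s0, push AZ → (s0, bbbbbb, AZ)
  ε-move, top A: go to s0, push ε → (s0, bbbbbb, Z)
  read b, top Z: go to s0, push AZ → (s0, bbbbb, AZ)
  ε-move, top A: go to s0, push ε → (s0, bbbbb, Z)
  read b, top Z: go to s0, push AZ → (s0, bbbb, AZ)
  ε-move, top A: go to s0, push ε → (s0, bbbb, Z)
  read b, top Z: go to s0, push AZ → (s0, bbb, AZ)
  ε-move, top A: go to s0, push ε → (s0, bbb, Z)
  read b, top Z: go to s0, push AZ → (s0, bb, AZ)
  ε-move, top A: go to s0, push ε → (s0, bb, Z)
  read b, top Z: go to s0, push AZ → (s0, b, AZ)
  ε-move, top A: go to s0, push ε → (s0, b, Z)
  read b, top Z: go to s0, push AZ → (s0, ε, AZ)
  ε-move, top A: go to s0, push ε → (s0, ε, Z)
All input consumed in state s0 with stack Z.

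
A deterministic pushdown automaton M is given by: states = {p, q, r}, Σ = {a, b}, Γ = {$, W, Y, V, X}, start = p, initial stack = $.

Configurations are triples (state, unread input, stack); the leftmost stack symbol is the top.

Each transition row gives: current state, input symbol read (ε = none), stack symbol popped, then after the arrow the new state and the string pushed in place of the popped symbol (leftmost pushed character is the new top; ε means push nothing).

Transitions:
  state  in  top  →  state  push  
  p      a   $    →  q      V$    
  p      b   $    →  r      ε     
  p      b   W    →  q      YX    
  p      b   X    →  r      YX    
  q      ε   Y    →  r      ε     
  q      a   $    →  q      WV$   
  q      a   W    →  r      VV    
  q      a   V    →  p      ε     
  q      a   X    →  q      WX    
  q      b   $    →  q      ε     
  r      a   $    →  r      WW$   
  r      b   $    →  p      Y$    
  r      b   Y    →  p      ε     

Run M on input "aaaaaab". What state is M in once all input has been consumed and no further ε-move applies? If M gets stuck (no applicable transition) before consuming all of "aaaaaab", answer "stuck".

(p, aaaaaab, $) ⊢ (q, aaaaab, V$) ⊢ (p, aaaab, $) ⊢ (q, aaab, V$) ⊢ (p, aab, $) ⊢ (q, ab, V$) ⊢ (p, b, $) ⊢ (r, ε, ε)
All input consumed; M is in state r.

r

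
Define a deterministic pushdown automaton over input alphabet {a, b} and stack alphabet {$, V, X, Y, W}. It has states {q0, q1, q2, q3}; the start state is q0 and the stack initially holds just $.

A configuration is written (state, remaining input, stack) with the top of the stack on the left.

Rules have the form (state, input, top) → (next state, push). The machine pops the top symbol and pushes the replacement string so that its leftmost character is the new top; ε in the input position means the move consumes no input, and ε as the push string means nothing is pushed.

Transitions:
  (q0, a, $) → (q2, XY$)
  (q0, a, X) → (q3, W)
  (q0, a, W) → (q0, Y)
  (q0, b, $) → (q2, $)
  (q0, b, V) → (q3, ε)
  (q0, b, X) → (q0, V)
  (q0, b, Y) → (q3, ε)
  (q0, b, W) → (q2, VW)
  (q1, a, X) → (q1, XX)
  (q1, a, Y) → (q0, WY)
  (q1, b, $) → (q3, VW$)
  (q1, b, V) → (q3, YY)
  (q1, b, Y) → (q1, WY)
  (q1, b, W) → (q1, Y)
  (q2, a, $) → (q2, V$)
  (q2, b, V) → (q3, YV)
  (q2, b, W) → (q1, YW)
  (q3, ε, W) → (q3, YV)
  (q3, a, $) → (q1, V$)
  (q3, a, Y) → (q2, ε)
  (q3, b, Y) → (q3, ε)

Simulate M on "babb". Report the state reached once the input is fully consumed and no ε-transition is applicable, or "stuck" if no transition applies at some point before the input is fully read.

q3

(q0, babb, $)
  read b, top $: go to q2, push $ → (q2, abb, $)
  read a, top $: go to q2, push V$ → (q2, bb, V$)
  read b, top V: go to q3, push YV → (q3, b, YV$)
  read b, top Y: go to q3, push ε → (q3, ε, V$)
All input consumed; M is in state q3.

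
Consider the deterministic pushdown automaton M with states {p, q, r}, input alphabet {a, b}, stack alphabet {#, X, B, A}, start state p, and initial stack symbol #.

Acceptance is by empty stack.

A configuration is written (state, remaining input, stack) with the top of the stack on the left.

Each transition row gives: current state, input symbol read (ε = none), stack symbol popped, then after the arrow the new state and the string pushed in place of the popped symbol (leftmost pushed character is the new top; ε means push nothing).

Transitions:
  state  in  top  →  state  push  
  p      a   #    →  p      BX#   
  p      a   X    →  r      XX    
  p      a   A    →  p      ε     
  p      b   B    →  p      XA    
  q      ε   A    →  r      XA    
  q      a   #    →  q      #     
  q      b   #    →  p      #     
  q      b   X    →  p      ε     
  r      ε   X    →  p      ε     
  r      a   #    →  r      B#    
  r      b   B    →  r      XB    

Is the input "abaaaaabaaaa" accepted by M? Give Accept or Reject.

Reject

(p, abaaaaabaaaa, #)
  read a, top #: go to p, push BX# → (p, baaaaabaaaa, BX#)
  read b, top B: go to p, push XA → (p, aaaaabaaaa, XAX#)
  read a, top X: go to r, push XX → (r, aaaabaaaa, XXAX#)
  ε-move, top X: go to p, push ε → (p, aaaabaaaa, XAX#)
  read a, top X: go to r, push XX → (r, aaabaaaa, XXAX#)
  ε-move, top X: go to p, push ε → (p, aaabaaaa, XAX#)
  read a, top X: go to r, push XX → (r, aabaaaa, XXAX#)
  ε-move, top X: go to p, push ε → (p, aabaaaa, XAX#)
  read a, top X: go to r, push XX → (r, abaaaa, XXAX#)
  ε-move, top X: go to p, push ε → (p, abaaaa, XAX#)
  read a, top X: go to r, push XX → (r, baaaa, XXAX#)
  ε-move, top X: go to p, push ε → (p, baaaa, XAX#)
No transition applies at (p, baaaa, XAX#); input not fully consumed.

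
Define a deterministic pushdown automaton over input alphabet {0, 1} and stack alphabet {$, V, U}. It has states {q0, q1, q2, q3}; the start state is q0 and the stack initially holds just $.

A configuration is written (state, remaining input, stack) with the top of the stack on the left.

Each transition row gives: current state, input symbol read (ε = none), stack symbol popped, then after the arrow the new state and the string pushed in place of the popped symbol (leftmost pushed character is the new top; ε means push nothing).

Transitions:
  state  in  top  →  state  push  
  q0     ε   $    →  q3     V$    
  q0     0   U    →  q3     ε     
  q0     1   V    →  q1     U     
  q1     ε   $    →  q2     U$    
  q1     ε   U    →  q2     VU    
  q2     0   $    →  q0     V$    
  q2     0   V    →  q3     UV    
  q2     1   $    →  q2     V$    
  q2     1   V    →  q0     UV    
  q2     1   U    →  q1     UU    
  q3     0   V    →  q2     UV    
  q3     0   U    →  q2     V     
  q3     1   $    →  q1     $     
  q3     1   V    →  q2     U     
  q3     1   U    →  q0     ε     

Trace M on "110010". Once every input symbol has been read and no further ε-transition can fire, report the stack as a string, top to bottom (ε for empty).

(q0, 110010, $) ⊢ (q3, 110010, V$) ⊢ (q2, 10010, U$) ⊢ (q1, 0010, UU$) ⊢ (q2, 0010, VUU$) ⊢ (q3, 010, UVUU$) ⊢ (q2, 10, VVUU$) ⊢ (q0, 0, UVVUU$) ⊢ (q3, ε, VVUU$)
All input consumed in state q3 with stack VVUU$.

VVUU$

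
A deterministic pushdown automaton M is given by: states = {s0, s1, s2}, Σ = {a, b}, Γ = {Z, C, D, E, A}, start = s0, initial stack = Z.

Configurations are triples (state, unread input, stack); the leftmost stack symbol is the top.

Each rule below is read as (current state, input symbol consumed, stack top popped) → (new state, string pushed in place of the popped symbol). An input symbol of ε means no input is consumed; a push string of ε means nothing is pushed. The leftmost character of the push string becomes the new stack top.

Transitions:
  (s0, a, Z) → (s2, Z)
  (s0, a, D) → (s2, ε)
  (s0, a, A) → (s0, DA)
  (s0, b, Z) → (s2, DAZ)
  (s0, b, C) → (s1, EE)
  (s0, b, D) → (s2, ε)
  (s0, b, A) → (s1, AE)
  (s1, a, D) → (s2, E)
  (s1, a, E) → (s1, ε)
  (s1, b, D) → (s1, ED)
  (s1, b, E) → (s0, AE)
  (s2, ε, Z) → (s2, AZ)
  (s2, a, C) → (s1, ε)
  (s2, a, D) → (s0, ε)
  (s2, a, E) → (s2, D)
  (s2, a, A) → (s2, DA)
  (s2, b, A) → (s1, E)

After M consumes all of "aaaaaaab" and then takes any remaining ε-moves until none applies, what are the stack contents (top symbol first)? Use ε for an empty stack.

AEZ

(s0, aaaaaaab, Z) ⊢ (s2, aaaaaab, Z) ⊢ (s2, aaaaaab, AZ) ⊢ (s2, aaaaab, DAZ) ⊢ (s0, aaaab, AZ) ⊢ (s0, aaab, DAZ) ⊢ (s2, aab, AZ) ⊢ (s2, ab, DAZ) ⊢ (s0, b, AZ) ⊢ (s1, ε, AEZ)
All input consumed in state s1 with stack AEZ.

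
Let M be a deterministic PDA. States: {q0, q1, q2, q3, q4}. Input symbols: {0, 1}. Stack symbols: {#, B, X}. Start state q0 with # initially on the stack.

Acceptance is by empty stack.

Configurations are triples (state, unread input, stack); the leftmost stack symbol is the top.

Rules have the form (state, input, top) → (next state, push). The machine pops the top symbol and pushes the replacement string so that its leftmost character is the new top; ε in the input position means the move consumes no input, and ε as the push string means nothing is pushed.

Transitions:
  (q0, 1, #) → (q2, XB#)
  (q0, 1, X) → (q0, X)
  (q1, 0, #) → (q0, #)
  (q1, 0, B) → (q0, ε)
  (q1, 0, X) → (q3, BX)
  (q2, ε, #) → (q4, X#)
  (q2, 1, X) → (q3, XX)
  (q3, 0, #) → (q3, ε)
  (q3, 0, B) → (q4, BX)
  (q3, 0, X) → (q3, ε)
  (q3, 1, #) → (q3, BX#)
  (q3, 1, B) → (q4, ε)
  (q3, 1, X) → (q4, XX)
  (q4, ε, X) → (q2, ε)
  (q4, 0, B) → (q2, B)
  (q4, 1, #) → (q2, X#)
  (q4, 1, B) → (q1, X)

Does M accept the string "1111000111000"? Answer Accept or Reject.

Accept

(q0, 1111000111000, #)
  read 1, top #: go to q2, push XB# → (q2, 111000111000, XB#)
  read 1, top X: go to q3, push XX → (q3, 11000111000, XXB#)
  read 1, top X: go to q4, push XX → (q4, 1000111000, XXXB#)
  ε-move, top X: go to q2, push ε → (q2, 1000111000, XXB#)
  read 1, top X: go to q3, push XX → (q3, 000111000, XXXB#)
  read 0, top X: go to q3, push ε → (q3, 00111000, XXB#)
  read 0, top X: go to q3, push ε → (q3, 0111000, XB#)
  read 0, top X: go to q3, push ε → (q3, 111000, B#)
  read 1, top B: go to q4, push ε → (q4, 11000, #)
  read 1, top #: go to q2, push X# → (q2, 1000, X#)
  read 1, top X: go to q3, push XX → (q3, 000, XX#)
  read 0, top X: go to q3, push ε → (q3, 00, X#)
  read 0, top X: go to q3, push ε → (q3, 0, #)
  read 0, top #: go to q3, push ε → (q3, ε, ε)
All input consumed and the stack is empty.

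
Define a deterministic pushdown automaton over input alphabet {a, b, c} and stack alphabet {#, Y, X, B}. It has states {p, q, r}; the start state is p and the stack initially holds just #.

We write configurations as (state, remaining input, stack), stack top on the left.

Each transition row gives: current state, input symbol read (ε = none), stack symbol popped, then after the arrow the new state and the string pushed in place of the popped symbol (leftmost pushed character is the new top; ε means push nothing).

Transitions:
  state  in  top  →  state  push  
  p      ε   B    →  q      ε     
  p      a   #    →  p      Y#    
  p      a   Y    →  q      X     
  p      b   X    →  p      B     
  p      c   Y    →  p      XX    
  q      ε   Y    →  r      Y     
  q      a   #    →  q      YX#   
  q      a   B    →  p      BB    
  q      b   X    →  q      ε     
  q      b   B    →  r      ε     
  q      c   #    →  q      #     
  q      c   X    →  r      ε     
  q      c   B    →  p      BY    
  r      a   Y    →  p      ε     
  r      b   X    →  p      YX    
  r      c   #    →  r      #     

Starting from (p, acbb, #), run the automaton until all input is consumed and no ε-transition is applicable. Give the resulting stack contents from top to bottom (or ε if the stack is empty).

(p, acbb, #) ⊢ (p, cbb, Y#) ⊢ (p, bb, XX#) ⊢ (p, b, BX#) ⊢ (q, b, X#) ⊢ (q, ε, #)
All input consumed in state q with stack #.

#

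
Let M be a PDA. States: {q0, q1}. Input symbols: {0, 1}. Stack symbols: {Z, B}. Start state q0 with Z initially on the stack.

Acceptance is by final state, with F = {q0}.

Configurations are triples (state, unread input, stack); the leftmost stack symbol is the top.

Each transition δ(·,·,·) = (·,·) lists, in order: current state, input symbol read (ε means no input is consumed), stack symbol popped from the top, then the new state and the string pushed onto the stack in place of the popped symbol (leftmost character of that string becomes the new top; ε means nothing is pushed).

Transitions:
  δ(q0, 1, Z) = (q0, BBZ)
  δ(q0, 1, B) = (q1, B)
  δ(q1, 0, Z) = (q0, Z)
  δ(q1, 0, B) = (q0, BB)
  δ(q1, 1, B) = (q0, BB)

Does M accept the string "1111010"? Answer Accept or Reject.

Accept

One accepting computation: (q0, 1111010, Z) ⊢ (q0, 111010, BBZ) ⊢ (q1, 11010, BBZ) ⊢ (q0, 1010, BBBZ) ⊢ (q1, 010, BBBZ) ⊢ (q0, 10, BBBBZ) ⊢ (q1, 0, BBBBZ) ⊢ (q0, ε, BBBBBZ)
All input consumed and state q0 ∈ F.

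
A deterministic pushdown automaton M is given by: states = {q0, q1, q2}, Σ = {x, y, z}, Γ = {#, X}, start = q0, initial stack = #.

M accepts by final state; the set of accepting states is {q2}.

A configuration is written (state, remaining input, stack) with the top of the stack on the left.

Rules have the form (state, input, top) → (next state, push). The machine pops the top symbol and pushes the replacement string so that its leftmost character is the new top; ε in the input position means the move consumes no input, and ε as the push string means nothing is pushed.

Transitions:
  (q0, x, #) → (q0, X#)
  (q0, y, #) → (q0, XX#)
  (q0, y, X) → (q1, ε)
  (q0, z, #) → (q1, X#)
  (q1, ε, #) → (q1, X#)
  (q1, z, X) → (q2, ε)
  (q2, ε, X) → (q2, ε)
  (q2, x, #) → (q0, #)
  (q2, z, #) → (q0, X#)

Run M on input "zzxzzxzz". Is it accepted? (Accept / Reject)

(q0, zzxzzxzz, #)
  read z, top #: go to q1, push X# → (q1, zxzzxzz, X#)
  read z, top X: go to q2, push ε → (q2, xzzxzz, #)
  read x, top #: go to q0, push # → (q0, zzxzz, #)
  read z, top #: go to q1, push X# → (q1, zxzz, X#)
  read z, top X: go to q2, push ε → (q2, xzz, #)
  read x, top #: go to q0, push # → (q0, zz, #)
  read z, top #: go to q1, push X# → (q1, z, X#)
  read z, top X: go to q2, push ε → (q2, ε, #)
All input consumed; state q2 ∈ F.

Accept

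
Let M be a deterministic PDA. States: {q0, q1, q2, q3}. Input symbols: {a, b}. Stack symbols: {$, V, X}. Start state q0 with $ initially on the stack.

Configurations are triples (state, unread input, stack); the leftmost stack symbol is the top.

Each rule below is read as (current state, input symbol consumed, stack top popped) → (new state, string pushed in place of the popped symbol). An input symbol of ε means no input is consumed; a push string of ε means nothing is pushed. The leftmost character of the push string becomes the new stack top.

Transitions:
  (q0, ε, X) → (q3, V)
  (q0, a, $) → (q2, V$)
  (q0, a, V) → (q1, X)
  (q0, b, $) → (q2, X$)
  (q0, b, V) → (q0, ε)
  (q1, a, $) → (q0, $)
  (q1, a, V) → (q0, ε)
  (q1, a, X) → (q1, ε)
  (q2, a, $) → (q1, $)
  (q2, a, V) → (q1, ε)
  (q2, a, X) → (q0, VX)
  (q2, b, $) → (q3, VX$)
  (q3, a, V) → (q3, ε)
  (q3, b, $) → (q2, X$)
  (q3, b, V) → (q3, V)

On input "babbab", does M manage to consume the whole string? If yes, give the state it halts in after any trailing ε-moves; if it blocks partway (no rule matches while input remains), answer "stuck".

(q0, babbab, $)
  read b, top $: go to q2, push X$ → (q2, abbab, X$)
  read a, top X: go to q0, push VX → (q0, bbab, VX$)
  read b, top V: go to q0, push ε → (q0, bab, X$)
  ε-move, top X: go to q3, push V → (q3, bab, V$)
  read b, top V: go to q3, push V → (q3, ab, V$)
  read a, top V: go to q3, push ε → (q3, b, $)
  read b, top $: go to q2, push X$ → (q2, ε, X$)
All input consumed; M is in state q2.

q2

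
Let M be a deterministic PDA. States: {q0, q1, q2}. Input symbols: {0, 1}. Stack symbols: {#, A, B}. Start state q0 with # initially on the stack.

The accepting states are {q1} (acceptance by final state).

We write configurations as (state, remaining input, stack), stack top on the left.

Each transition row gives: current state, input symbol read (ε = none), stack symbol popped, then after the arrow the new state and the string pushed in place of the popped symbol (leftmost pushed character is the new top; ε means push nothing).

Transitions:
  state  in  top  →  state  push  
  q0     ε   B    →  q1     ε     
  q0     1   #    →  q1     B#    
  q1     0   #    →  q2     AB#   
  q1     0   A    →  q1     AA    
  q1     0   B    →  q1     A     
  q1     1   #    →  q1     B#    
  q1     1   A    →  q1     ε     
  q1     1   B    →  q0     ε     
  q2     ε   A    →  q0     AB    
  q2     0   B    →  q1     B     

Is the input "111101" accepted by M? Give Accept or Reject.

(q0, 111101, #)
  read 1, top #: go to q1, push B# → (q1, 11101, B#)
  read 1, top B: go to q0, push ε → (q0, 1101, #)
  read 1, top #: go to q1, push B# → (q1, 101, B#)
  read 1, top B: go to q0, push ε → (q0, 01, #)
No transition applies at (q0, 01, #); input not fully consumed.

Reject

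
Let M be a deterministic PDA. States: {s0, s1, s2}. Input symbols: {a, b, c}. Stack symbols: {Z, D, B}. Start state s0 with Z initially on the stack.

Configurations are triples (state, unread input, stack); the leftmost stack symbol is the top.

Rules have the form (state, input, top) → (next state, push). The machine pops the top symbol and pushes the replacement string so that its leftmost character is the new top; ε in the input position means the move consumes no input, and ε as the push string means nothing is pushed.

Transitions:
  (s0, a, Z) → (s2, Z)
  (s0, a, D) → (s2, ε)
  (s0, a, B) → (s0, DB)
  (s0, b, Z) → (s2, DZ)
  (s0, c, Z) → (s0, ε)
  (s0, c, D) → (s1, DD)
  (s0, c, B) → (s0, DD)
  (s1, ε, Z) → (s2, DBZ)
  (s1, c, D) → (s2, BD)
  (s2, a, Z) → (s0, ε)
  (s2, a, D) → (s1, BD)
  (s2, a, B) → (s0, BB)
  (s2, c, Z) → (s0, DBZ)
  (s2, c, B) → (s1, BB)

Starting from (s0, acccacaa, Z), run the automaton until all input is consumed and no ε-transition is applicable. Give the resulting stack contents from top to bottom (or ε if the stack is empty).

(s0, acccacaa, Z)
  read a, top Z: go to s2, push Z → (s2, cccacaa, Z)
  read c, top Z: go to s0, push DBZ → (s0, ccacaa, DBZ)
  read c, top D: go to s1, push DD → (s1, cacaa, DDBZ)
  read c, top D: go to s2, push BD → (s2, acaa, BDDBZ)
  read a, top B: go to s0, push BB → (s0, caa, BBDDBZ)
  read c, top B: go to s0, push DD → (s0, aa, DDBDDBZ)
  read a, top D: go to s2, push ε → (s2, a, DBDDBZ)
  read a, top D: go to s1, push BD → (s1, ε, BDBDDBZ)
All input consumed in state s1 with stack BDBDDBZ.

BDBDDBZ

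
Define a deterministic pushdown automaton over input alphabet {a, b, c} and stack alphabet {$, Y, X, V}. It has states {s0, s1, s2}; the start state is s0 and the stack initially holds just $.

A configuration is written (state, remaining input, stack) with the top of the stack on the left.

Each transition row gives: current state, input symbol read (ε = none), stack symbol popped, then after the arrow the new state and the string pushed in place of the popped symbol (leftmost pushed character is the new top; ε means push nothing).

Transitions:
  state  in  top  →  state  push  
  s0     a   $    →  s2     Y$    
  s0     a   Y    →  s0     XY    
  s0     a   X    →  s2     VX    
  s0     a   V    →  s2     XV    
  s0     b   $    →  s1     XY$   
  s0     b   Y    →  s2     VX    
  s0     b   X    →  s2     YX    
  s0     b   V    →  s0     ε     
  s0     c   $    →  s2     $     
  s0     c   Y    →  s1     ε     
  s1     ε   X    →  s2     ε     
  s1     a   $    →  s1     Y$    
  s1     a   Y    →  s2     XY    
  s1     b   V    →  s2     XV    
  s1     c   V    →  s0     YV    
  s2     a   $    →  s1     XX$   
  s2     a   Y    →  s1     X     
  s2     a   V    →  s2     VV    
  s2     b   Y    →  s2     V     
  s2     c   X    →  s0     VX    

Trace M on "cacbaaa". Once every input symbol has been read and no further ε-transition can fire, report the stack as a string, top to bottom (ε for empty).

VVVX$

(s0, cacbaaa, $)
  read c, top $: go to s2, push $ → (s2, acbaaa, $)
  read a, top $: go to s1, push XX$ → (s1, cbaaa, XX$)
  ε-move, top X: go to s2, push ε → (s2, cbaaa, X$)
  read c, top X: go to s0, push VX → (s0, baaa, VX$)
  read b, top V: go to s0, push ε → (s0, aaa, X$)
  read a, top X: go to s2, push VX → (s2, aa, VX$)
  read a, top V: go to s2, push VV → (s2, a, VVX$)
  read a, top V: go to s2, push VV → (s2, ε, VVVX$)
All input consumed in state s2 with stack VVVX$.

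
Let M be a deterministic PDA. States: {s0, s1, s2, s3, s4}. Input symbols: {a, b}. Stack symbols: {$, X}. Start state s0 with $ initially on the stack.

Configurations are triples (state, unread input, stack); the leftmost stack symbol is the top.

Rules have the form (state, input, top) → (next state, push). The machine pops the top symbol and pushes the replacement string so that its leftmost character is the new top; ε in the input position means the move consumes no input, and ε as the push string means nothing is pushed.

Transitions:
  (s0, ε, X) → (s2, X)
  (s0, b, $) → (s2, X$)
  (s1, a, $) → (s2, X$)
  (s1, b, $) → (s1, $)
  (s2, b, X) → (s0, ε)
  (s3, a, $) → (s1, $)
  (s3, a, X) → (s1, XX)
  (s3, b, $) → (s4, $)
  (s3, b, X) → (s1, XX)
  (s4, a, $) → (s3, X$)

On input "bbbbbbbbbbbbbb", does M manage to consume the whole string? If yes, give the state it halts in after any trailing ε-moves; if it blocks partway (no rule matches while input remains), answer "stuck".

s0

(s0, bbbbbbbbbbbbbb, $)
  read b, top $: go to s2, push X$ → (s2, bbbbbbbbbbbbb, X$)
  read b, top X: go to s0, push ε → (s0, bbbbbbbbbbbb, $)
  read b, top $: go to s2, push X$ → (s2, bbbbbbbbbbb, X$)
  read b, top X: go to s0, push ε → (s0, bbbbbbbbbb, $)
  read b, top $: go to s2, push X$ → (s2, bbbbbbbbb, X$)
  read b, top X: go to s0, push ε → (s0, bbbbbbbb, $)
  read b, top $: go to s2, push X$ → (s2, bbbbbbb, X$)
  read b, top X: go to s0, push ε → (s0, bbbbbb, $)
  read b, top $: go to s2, push X$ → (s2, bbbbb, X$)
  read b, top X: go to s0, push ε → (s0, bbbb, $)
  read b, top $: go to s2, push X$ → (s2, bbb, X$)
  read b, top X: go to s0, push ε → (s0, bb, $)
  read b, top $: go to s2, push X$ → (s2, b, X$)
  read b, top X: go to s0, push ε → (s0, ε, $)
All input consumed; M is in state s0.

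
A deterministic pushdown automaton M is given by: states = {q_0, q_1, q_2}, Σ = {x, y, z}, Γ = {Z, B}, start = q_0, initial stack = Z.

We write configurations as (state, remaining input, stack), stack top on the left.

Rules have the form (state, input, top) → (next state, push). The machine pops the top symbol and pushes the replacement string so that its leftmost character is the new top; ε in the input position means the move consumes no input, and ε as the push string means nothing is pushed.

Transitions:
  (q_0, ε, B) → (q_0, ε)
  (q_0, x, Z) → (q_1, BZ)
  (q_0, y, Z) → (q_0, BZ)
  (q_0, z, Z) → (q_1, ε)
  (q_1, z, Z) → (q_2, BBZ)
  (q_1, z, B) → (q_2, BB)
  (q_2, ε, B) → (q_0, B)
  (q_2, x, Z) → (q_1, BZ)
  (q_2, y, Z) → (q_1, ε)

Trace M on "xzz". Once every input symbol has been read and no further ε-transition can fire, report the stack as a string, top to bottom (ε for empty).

(q_0, xzz, Z)
  read x, top Z: go to q_1, push BZ → (q_1, zz, BZ)
  read z, top B: go to q_2, push BB → (q_2, z, BBZ)
  ε-move, top B: go to q_0, push B → (q_0, z, BBZ)
  ε-move, top B: go to q_0, push ε → (q_0, z, BZ)
  ε-move, top B: go to q_0, push ε → (q_0, z, Z)
  read z, top Z: go to q_1, push ε → (q_1, ε, ε)
All input consumed in state q_1 with stack ε.

ε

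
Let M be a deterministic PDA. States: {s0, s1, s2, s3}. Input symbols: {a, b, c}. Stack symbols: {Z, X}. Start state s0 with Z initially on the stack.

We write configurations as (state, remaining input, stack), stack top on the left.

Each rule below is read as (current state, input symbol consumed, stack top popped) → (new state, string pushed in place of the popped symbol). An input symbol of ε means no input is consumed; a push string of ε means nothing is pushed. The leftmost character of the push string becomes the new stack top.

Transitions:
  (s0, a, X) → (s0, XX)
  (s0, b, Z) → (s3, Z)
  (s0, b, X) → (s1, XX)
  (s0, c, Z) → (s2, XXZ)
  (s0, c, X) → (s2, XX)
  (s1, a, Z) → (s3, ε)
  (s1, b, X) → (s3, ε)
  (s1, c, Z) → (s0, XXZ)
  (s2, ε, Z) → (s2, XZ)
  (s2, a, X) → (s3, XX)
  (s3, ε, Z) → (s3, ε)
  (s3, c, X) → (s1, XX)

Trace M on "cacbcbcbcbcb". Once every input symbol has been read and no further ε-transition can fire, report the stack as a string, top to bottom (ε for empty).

(s0, cacbcbcbcbcb, Z) ⊢ (s2, acbcbcbcbcb, XXZ) ⊢ (s3, cbcbcbcbcb, XXXZ) ⊢ (s1, bcbcbcbcb, XXXXZ) ⊢ (s3, cbcbcbcb, XXXZ) ⊢ (s1, bcbcbcb, XXXXZ) ⊢ (s3, cbcbcb, XXXZ) ⊢ (s1, bcbcb, XXXXZ) ⊢ (s3, cbcb, XXXZ) ⊢ (s1, bcb, XXXXZ) ⊢ (s3, cb, XXXZ) ⊢ (s1, b, XXXXZ) ⊢ (s3, ε, XXXZ)
All input consumed in state s3 with stack XXXZ.

XXXZ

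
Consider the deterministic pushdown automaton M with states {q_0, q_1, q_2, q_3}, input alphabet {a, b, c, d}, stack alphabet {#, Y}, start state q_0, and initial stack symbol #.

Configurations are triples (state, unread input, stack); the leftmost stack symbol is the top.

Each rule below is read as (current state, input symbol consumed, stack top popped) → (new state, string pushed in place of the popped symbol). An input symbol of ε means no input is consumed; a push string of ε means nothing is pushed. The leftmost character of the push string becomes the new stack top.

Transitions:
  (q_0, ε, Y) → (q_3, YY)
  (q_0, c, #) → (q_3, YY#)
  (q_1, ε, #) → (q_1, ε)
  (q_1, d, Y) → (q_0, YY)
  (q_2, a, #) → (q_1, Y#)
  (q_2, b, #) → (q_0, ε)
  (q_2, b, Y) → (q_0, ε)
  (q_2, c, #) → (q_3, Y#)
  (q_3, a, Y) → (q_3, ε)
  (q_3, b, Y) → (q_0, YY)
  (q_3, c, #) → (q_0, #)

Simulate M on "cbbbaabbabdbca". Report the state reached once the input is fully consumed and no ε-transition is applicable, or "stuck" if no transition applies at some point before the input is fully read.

stuck

(q_0, cbbbaabbabdbca, #) ⊢ (q_3, bbbaabbabdbca, YY#) ⊢ (q_0, bbaabbabdbca, YYY#) ⊢ (q_3, bbaabbabdbca, YYYY#) ⊢ (q_0, baabbabdbca, YYYYY#) ⊢ (q_3, baabbabdbca, YYYYYY#) ⊢ (q_0, aabbabdbca, YYYYYYY#) ⊢ (q_3, aabbabdbca, YYYYYYYY#) ⊢ (q_3, abbabdbca, YYYYYYY#) ⊢ (q_3, bbabdbca, YYYYYY#) ⊢ (q_0, babdbca, YYYYYYY#) ⊢ (q_3, babdbca, YYYYYYYY#) ⊢ (q_0, abdbca, YYYYYYYYY#) ⊢ (q_3, abdbca, YYYYYYYYYY#) ⊢ (q_3, bdbca, YYYYYYYYY#) ⊢ (q_0, dbca, YYYYYYYYYY#) ⊢ (q_3, dbca, YYYYYYYYYYY#)
No transition for (q_3, d, top Y); M blocks with input dbca remaining.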